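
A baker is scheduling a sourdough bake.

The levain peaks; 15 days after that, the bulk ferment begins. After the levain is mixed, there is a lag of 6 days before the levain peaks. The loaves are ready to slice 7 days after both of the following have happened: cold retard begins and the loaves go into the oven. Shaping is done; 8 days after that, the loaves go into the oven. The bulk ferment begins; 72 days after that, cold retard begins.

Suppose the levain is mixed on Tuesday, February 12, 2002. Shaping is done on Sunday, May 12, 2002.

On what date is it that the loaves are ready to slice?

Monday, May 27, 2002

The levain is mixed: Feb 12, 2002.
The levain peaks: Feb 12, 2002 + 6 days = Feb 18, 2002.
The bulk ferment begins: Feb 18, 2002 + 15 days = Mar 5, 2002.
Cold retard begins: Mar 5, 2002 + 72 days = May 16, 2002.
Shaping is done: May 12, 2002.
The loaves go into the oven: May 12, 2002 + 8 days = May 20, 2002.
Both prerequisites met — cold retard begins (May 16, 2002), the loaves go into the oven (May 20, 2002); the later is May 20, 2002.
The loaves are ready to slice: May 20, 2002 + 7 days = May 27, 2002.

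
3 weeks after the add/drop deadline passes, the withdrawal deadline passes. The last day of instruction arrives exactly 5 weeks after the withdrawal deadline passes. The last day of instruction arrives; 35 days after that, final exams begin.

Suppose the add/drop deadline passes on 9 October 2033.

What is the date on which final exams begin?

8 January 2034

The add/drop deadline passes: Oct 9, 2033.
The withdrawal deadline passes: Oct 9, 2033 + 3 weeks = Oct 30, 2033.
The last day of instruction arrives: Oct 30, 2033 + 5 weeks = Dec 4, 2033.
Final exams begin: Dec 4, 2033 + 35 days = Jan 8, 2034.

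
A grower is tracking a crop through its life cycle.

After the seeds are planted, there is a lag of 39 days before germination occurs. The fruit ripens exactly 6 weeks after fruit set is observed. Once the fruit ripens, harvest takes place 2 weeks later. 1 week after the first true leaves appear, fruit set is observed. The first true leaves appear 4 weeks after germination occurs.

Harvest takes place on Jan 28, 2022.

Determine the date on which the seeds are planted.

Harvest takes place: Jan 28, 2022.
The fruit ripens: Jan 28, 2022 − 2 weeks = Jan 14, 2022.
Fruit set is observed: Jan 14, 2022 − 6 weeks = Dec 3, 2021.
The first true leaves appear: Dec 3, 2021 − 1 week = Nov 26, 2021.
Germination occurs: Nov 26, 2021 − 4 weeks = Oct 29, 2021.
The seeds are planted: Oct 29, 2021 − 39 days = Sep 20, 2021.

Sep 20, 2021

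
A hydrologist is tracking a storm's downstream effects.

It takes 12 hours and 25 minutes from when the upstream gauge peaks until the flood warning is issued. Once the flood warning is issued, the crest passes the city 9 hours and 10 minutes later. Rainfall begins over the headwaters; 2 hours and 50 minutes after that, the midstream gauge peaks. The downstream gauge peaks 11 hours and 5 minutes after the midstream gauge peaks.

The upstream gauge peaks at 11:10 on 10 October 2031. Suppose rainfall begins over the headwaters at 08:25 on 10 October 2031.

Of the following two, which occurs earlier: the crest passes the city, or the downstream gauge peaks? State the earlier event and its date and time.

The downstream gauge peaks — 22:20 on 10 October 2031

The upstream gauge peaks: 11:10 Oct 10, 2031.
The flood warning is issued: 11:10 Oct 10, 2031 + 12h25m = 23:35 Oct 10, 2031.
The crest passes the city: 23:35 Oct 10, 2031 + 9h10m = 08:45 Oct 11, 2031.
Rainfall begins over the headwaters: 08:25 Oct 10, 2031.
The midstream gauge peaks: 08:25 Oct 10, 2031 + 2h50m = 11:15 Oct 10, 2031.
The downstream gauge peaks: 11:15 Oct 10, 2031 + 11h05m = 22:20 Oct 10, 2031.
Comparing: the crest passes the city at 08:45 Oct 11, 2031 vs the downstream gauge peaks at 22:20 Oct 10, 2031. Earlier: the downstream gauge peaks.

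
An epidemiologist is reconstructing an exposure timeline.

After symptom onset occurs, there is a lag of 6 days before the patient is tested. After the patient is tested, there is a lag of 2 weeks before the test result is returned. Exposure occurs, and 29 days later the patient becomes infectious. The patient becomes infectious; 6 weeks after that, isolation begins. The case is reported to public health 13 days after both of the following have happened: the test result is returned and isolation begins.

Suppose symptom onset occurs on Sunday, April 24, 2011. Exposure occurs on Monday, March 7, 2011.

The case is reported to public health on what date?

Symptom onset occurs: Apr 24, 2011.
The patient is tested: Apr 24, 2011 + 6 days = Apr 30, 2011.
The test result is returned: Apr 30, 2011 + 2 weeks = May 14, 2011.
Exposure occurs: Mar 7, 2011.
The patient becomes infectious: Mar 7, 2011 + 29 days = Apr 5, 2011.
Isolation begins: Apr 5, 2011 + 6 weeks = May 17, 2011.
Both prerequisites met — the test result is returned (May 14, 2011), isolation begins (May 17, 2011); the later is May 17, 2011.
The case is reported to public health: May 17, 2011 + 13 days = May 30, 2011.

Monday, May 30, 2011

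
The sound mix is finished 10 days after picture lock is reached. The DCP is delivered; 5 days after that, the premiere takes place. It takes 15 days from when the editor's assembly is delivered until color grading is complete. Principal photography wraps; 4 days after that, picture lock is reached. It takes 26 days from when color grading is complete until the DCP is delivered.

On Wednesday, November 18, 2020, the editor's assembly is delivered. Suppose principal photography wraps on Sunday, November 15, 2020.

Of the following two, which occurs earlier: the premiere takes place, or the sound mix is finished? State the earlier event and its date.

The editor's assembly is delivered: Nov 18, 2020.
Color grading is complete: Nov 18, 2020 + 15 days = Dec 3, 2020.
The DCP is delivered: Dec 3, 2020 + 26 days = Dec 29, 2020.
The premiere takes place: Dec 29, 2020 + 5 days = Jan 3, 2021.
Principal photography wraps: Nov 15, 2020.
Picture lock is reached: Nov 15, 2020 + 4 days = Nov 19, 2020.
The sound mix is finished: Nov 19, 2020 + 10 days = Nov 29, 2020.
Comparing: the premiere takes place on Jan 3, 2021 vs the sound mix is finished on Nov 29, 2020. Earlier: the sound mix is finished.

The sound mix is finished — Sunday, November 29, 2020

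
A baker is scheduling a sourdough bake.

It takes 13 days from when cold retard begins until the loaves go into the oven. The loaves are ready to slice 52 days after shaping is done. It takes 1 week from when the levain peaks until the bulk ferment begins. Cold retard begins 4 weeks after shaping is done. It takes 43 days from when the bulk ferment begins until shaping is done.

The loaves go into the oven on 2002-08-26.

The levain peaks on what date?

2002-05-27

The loaves go into the oven: Aug 26, 2002.
Cold retard begins: Aug 26, 2002 − 13 days = Aug 13, 2002.
Shaping is done: Aug 13, 2002 − 4 weeks = Jul 16, 2002.
The bulk ferment begins: Jul 16, 2002 − 43 days = Jun 3, 2002.
The levain peaks: Jun 3, 2002 − 1 week = May 27, 2002.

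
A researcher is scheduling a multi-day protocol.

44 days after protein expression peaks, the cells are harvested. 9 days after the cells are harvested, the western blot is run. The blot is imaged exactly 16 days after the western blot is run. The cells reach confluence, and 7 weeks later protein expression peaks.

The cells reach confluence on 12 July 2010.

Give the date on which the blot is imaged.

The cells reach confluence: Jul 12, 2010.
Protein expression peaks: Jul 12, 2010 + 7 weeks = Aug 30, 2010.
The cells are harvested: Aug 30, 2010 + 44 days = Oct 13, 2010.
The western blot is run: Oct 13, 2010 + 9 days = Oct 22, 2010.
The blot is imaged: Oct 22, 2010 + 16 days = Nov 7, 2010.

7 November 2010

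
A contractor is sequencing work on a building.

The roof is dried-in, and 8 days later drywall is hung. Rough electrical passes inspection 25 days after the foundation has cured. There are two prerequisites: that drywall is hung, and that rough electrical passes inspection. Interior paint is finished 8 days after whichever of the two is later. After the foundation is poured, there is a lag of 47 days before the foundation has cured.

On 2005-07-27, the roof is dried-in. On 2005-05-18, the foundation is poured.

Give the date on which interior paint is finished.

2005-08-12

The roof is dried-in: Jul 27, 2005.
Drywall is hung: Jul 27, 2005 + 8 days = Aug 4, 2005.
The foundation is poured: May 18, 2005.
The foundation has cured: May 18, 2005 + 47 days = Jul 4, 2005.
Rough electrical passes inspection: Jul 4, 2005 + 25 days = Jul 29, 2005.
Both prerequisites met — drywall is hung (Aug 4, 2005), rough electrical passes inspection (Jul 29, 2005); the later is Aug 4, 2005.
Interior paint is finished: Aug 4, 2005 + 8 days = Aug 12, 2005.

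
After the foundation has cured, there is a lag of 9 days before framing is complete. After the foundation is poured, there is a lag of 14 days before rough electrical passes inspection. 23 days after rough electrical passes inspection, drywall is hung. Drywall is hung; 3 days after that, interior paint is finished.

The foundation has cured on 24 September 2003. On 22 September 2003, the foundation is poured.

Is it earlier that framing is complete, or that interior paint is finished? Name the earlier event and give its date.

Framing is complete — 3 October 2003

The foundation has cured: Sep 24, 2003.
Framing is complete: Sep 24, 2003 + 9 days = Oct 3, 2003.
The foundation is poured: Sep 22, 2003.
Rough electrical passes inspection: Sep 22, 2003 + 14 days = Oct 6, 2003.
Drywall is hung: Oct 6, 2003 + 23 days = Oct 29, 2003.
Interior paint is finished: Oct 29, 2003 + 3 days = Nov 1, 2003.
Comparing: framing is complete on Oct 3, 2003 vs interior paint is finished on Nov 1, 2003. Earlier: framing is complete.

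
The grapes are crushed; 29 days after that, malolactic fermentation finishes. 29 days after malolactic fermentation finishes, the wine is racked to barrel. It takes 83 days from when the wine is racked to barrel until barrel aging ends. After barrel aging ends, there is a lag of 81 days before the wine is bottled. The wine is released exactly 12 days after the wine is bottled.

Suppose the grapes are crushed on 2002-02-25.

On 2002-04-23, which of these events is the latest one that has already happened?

Malolactic fermentation finishes

The grapes are crushed: Feb 25, 2002.
Malolactic fermentation finishes: Feb 25, 2002 + 29 days = Mar 26, 2002.
The wine is racked to barrel: Mar 26, 2002 + 29 days = Apr 24, 2002.
Barrel aging ends: Apr 24, 2002 + 83 days = Jul 16, 2002.
The wine is bottled: Jul 16, 2002 + 81 days = Oct 5, 2002.
The wine is released: Oct 5, 2002 + 12 days = Oct 17, 2002.
Apr 23, 2002 falls between when malolactic fermentation finishes (Mar 26, 2002) and when the wine is racked to barrel (Apr 24, 2002).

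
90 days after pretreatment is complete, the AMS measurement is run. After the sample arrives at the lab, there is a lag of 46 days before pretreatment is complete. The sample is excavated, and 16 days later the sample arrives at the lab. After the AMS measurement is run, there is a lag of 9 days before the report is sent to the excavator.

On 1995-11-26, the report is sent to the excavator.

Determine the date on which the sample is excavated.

1995-06-18

The report is sent to the excavator: Nov 26, 1995.
The AMS measurement is run: Nov 26, 1995 − 9 days = Nov 17, 1995.
Pretreatment is complete: Nov 17, 1995 − 90 days = Aug 19, 1995.
The sample arrives at the lab: Aug 19, 1995 − 46 days = Jul 4, 1995.
The sample is excavated: Jul 4, 1995 − 16 days = Jun 18, 1995.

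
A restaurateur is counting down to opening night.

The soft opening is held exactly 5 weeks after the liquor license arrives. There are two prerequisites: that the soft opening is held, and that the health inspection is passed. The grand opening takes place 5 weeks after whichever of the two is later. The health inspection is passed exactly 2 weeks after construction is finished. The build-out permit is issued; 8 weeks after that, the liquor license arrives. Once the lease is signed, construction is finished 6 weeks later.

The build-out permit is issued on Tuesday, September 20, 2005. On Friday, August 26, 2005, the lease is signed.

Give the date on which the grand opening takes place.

Tuesday, January 24, 2006

The build-out permit is issued: Sep 20, 2005.
The liquor license arrives: Sep 20, 2005 + 8 weeks = Nov 15, 2005.
The soft opening is held: Nov 15, 2005 + 5 weeks = Dec 20, 2005.
The lease is signed: Aug 26, 2005.
Construction is finished: Aug 26, 2005 + 6 weeks = Oct 7, 2005.
The health inspection is passed: Oct 7, 2005 + 2 weeks = Oct 21, 2005.
Both prerequisites met — the soft opening is held (Dec 20, 2005), the health inspection is passed (Oct 21, 2005); the later is Dec 20, 2005.
The grand opening takes place: Dec 20, 2005 + 5 weeks = Jan 24, 2006.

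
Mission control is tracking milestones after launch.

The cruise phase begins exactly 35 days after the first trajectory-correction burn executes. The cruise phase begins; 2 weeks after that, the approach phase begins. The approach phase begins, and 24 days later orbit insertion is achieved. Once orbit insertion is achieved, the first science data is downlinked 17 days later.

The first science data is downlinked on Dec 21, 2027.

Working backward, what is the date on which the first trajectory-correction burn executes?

The first science data is downlinked: Dec 21, 2027.
Orbit insertion is achieved: Dec 21, 2027 − 17 days = Dec 4, 2027.
The approach phase begins: Dec 4, 2027 − 24 days = Nov 10, 2027.
The cruise phase begins: Nov 10, 2027 − 2 weeks = Oct 27, 2027.
The first trajectory-correction burn executes: Oct 27, 2027 − 35 days = Sep 22, 2027.

Sep 22, 2027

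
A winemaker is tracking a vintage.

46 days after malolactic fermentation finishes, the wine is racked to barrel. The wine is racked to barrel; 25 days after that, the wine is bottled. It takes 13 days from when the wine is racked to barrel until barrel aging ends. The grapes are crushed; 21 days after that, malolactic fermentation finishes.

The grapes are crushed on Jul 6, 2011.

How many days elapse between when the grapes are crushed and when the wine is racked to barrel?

Causal path: the grapes are crushed → malolactic fermentation finishes → the wine is racked to barrel.
Total delay along the path: 21 + 46 = 67 days.

67 days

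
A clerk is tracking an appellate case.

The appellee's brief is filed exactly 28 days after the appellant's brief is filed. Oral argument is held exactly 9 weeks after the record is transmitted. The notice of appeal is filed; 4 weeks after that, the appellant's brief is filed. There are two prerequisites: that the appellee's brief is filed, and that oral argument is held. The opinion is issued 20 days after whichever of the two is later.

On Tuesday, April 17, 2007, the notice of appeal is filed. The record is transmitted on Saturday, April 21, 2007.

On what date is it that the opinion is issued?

Friday, July 13, 2007

The notice of appeal is filed: Apr 17, 2007.
The appellant's brief is filed: Apr 17, 2007 + 4 weeks = May 15, 2007.
The appellee's brief is filed: May 15, 2007 + 28 days = Jun 12, 2007.
The record is transmitted: Apr 21, 2007.
Oral argument is held: Apr 21, 2007 + 9 weeks = Jun 23, 2007.
Both prerequisites met — the appellee's brief is filed (Jun 12, 2007), oral argument is held (Jun 23, 2007); the later is Jun 23, 2007.
The opinion is issued: Jun 23, 2007 + 20 days = Jul 13, 2007.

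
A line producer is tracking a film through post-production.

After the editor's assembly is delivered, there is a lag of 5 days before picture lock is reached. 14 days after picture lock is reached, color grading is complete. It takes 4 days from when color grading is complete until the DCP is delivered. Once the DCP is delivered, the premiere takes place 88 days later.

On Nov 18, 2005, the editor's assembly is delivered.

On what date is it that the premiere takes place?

The editor's assembly is delivered: Nov 18, 2005.
Picture lock is reached: Nov 18, 2005 + 5 days = Nov 23, 2005.
Color grading is complete: Nov 23, 2005 + 14 days = Dec 7, 2005.
The DCP is delivered: Dec 7, 2005 + 4 days = Dec 11, 2005.
The premiere takes place: Dec 11, 2005 + 88 days = Mar 9, 2006.

Mar 9, 2006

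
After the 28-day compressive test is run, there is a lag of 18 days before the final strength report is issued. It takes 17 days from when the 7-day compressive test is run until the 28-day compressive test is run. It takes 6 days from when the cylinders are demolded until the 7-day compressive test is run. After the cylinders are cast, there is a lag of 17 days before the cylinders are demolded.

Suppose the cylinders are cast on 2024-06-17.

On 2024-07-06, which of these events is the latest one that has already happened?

The cylinders are demolded

The cylinders are cast: Jun 17, 2024.
The cylinders are demolded: Jun 17, 2024 + 17 days = Jul 4, 2024.
The 7-day compressive test is run: Jul 4, 2024 + 6 days = Jul 10, 2024.
The 28-day compressive test is run: Jul 10, 2024 + 17 days = Jul 27, 2024.
The final strength report is issued: Jul 27, 2024 + 18 days = Aug 14, 2024.
Jul 6, 2024 falls between when the cylinders are demolded (Jul 4, 2024) and when the 7-day compressive test is run (Jul 10, 2024).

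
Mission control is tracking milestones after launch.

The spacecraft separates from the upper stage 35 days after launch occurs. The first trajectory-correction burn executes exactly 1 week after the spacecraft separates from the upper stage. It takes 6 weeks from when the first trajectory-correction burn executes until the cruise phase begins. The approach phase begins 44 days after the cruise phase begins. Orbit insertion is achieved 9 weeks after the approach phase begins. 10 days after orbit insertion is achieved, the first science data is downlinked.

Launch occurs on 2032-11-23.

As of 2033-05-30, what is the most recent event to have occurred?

The approach phase begins

Launch occurs: Nov 23, 2032.
The spacecraft separates from the upper stage: Nov 23, 2032 + 35 days = Dec 28, 2032.
The first trajectory-correction burn executes: Dec 28, 2032 + 1 week = Jan 4, 2033.
The cruise phase begins: Jan 4, 2033 + 6 weeks = Feb 15, 2033.
The approach phase begins: Feb 15, 2033 + 44 days = Mar 31, 2033.
Orbit insertion is achieved: Mar 31, 2033 + 9 weeks = Jun 2, 2033.
The first science data is downlinked: Jun 2, 2033 + 10 days = Jun 12, 2033.
May 30, 2033 falls between when the approach phase begins (Mar 31, 2033) and when orbit insertion is achieved (Jun 2, 2033).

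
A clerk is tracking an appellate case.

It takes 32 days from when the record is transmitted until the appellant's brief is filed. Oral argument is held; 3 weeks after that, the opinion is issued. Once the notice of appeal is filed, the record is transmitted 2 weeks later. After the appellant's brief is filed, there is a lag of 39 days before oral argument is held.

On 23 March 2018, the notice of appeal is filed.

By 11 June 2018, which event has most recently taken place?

The notice of appeal is filed: Mar 23, 2018.
The record is transmitted: Mar 23, 2018 + 2 weeks = Apr 6, 2018.
The appellant's brief is filed: Apr 6, 2018 + 32 days = May 8, 2018.
Oral argument is held: May 8, 2018 + 39 days = Jun 16, 2018.
The opinion is issued: Jun 16, 2018 + 3 weeks = Jul 7, 2018.
Jun 11, 2018 falls between when the appellant's brief is filed (May 8, 2018) and when oral argument is held (Jun 16, 2018).

The appellant's brief is filed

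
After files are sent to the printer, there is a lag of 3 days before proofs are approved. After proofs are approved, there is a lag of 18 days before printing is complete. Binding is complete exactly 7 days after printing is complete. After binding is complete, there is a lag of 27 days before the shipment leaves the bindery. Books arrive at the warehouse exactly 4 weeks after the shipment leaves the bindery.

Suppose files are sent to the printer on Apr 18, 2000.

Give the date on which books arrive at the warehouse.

Files are sent to the printer: Apr 18, 2000.
Proofs are approved: Apr 18, 2000 + 3 days = Apr 21, 2000.
Printing is complete: Apr 21, 2000 + 18 days = May 9, 2000.
Binding is complete: May 9, 2000 + 7 days = May 16, 2000.
The shipment leaves the bindery: May 16, 2000 + 27 days = Jun 12, 2000.
Books arrive at the warehouse: Jun 12, 2000 + 4 weeks = Jul 10, 2000.

Jul 10, 2000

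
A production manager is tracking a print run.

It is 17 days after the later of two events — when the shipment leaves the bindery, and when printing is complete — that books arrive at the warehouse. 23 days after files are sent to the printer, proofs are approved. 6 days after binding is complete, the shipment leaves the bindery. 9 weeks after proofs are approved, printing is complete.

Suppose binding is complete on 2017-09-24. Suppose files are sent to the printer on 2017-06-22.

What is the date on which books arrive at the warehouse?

2017-10-17

Binding is complete: Sep 24, 2017.
The shipment leaves the bindery: Sep 24, 2017 + 6 days = Sep 30, 2017.
Files are sent to the printer: Jun 22, 2017.
Proofs are approved: Jun 22, 2017 + 23 days = Jul 15, 2017.
Printing is complete: Jul 15, 2017 + 9 weeks = Sep 16, 2017.
Both prerequisites met — the shipment leaves the bindery (Sep 30, 2017), printing is complete (Sep 16, 2017); the later is Sep 30, 2017.
Books arrive at the warehouse: Sep 30, 2017 + 17 days = Oct 17, 2017.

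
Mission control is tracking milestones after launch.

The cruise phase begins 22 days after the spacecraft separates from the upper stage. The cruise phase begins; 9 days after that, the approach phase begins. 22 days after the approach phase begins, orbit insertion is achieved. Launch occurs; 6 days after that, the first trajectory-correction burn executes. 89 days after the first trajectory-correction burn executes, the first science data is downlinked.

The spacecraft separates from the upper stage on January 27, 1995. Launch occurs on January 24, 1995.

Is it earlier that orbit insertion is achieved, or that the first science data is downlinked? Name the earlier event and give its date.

The spacecraft separates from the upper stage: Jan 27, 1995.
The cruise phase begins: Jan 27, 1995 + 22 days = Feb 18, 1995.
The approach phase begins: Feb 18, 1995 + 9 days = Feb 27, 1995.
Orbit insertion is achieved: Feb 27, 1995 + 22 days = Mar 21, 1995.
Launch occurs: Jan 24, 1995.
The first trajectory-correction burn executes: Jan 24, 1995 + 6 days = Jan 30, 1995.
The first science data is downlinked: Jan 30, 1995 + 89 days = Apr 29, 1995.
Comparing: orbit insertion is achieved on Mar 21, 1995 vs the first science data is downlinked on Apr 29, 1995. Earlier: orbit insertion is achieved.

Orbit insertion is achieved — March 21, 1995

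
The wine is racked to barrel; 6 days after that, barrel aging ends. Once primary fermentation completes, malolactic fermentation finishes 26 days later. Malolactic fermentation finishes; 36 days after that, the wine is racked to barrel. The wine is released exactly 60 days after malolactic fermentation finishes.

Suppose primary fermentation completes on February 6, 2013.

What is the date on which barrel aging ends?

April 15, 2013

Primary fermentation completes: Feb 6, 2013.
Malolactic fermentation finishes: Feb 6, 2013 + 26 days = Mar 4, 2013.
The wine is racked to barrel: Mar 4, 2013 + 36 days = Apr 9, 2013.
Barrel aging ends: Apr 9, 2013 + 6 days = Apr 15, 2013.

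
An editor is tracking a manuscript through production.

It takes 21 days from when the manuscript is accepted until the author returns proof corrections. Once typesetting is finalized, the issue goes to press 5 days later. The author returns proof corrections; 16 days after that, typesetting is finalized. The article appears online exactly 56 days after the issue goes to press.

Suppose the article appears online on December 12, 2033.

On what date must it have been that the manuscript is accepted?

September 5, 2033

The article appears online: Dec 12, 2033.
The issue goes to press: Dec 12, 2033 − 56 days = Oct 17, 2033.
Typesetting is finalized: Oct 17, 2033 − 5 days = Oct 12, 2033.
The author returns proof corrections: Oct 12, 2033 − 16 days = Sep 26, 2033.
The manuscript is accepted: Sep 26, 2033 − 21 days = Sep 5, 2033.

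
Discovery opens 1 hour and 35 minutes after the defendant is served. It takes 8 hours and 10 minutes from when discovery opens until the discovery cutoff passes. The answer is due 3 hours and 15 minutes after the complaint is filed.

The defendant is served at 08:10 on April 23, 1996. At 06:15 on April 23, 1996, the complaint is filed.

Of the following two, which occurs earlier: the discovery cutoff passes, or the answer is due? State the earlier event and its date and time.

The defendant is served: 08:10 Apr 23, 1996.
Discovery opens: 08:10 Apr 23, 1996 + 1h35m = 09:45 Apr 23, 1996.
The discovery cutoff passes: 09:45 Apr 23, 1996 + 8h10m = 17:55 Apr 23, 1996.
The complaint is filed: 06:15 Apr 23, 1996.
The answer is due: 06:15 Apr 23, 1996 + 3h15m = 09:30 Apr 23, 1996.
Comparing: the discovery cutoff passes at 17:55 Apr 23, 1996 vs the answer is due at 09:30 Apr 23, 1996. Earlier: the answer is due.

The answer is due — 09:30 on April 23, 1996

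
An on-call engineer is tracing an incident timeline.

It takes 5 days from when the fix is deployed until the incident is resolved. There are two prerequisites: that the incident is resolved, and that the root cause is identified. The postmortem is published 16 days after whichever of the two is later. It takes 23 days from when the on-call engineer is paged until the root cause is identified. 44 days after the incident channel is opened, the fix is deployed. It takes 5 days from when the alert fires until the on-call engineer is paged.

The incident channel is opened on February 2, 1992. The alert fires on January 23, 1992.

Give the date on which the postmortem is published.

April 7, 1992

The incident channel is opened: Feb 2, 1992.
The fix is deployed: Feb 2, 1992 + 44 days = Mar 17, 1992.
The incident is resolved: Mar 17, 1992 + 5 days = Mar 22, 1992.
The alert fires: Jan 23, 1992.
The on-call engineer is paged: Jan 23, 1992 + 5 days = Jan 28, 1992.
The root cause is identified: Jan 28, 1992 + 23 days = Feb 20, 1992.
Both prerequisites met — the incident is resolved (Mar 22, 1992), the root cause is identified (Feb 20, 1992); the later is Mar 22, 1992.
The postmortem is published: Mar 22, 1992 + 16 days = Apr 7, 1992.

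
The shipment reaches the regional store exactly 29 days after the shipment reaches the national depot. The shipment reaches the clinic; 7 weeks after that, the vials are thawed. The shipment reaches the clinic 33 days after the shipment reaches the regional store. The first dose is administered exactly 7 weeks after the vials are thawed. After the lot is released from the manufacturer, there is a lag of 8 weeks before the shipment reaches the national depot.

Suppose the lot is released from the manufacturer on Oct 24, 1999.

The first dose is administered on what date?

May 27, 2000

The lot is released from the manufacturer: Oct 24, 1999.
The shipment reaches the national depot: Oct 24, 1999 + 8 weeks = Dec 19, 1999.
The shipment reaches the regional store: Dec 19, 1999 + 29 days = Jan 17, 2000.
The shipment reaches the clinic: Jan 17, 2000 + 33 days = Feb 19, 2000.
The vials are thawed: Feb 19, 2000 + 7 weeks = Apr 8, 2000.
The first dose is administered: Apr 8, 2000 + 7 weeks = May 27, 2000.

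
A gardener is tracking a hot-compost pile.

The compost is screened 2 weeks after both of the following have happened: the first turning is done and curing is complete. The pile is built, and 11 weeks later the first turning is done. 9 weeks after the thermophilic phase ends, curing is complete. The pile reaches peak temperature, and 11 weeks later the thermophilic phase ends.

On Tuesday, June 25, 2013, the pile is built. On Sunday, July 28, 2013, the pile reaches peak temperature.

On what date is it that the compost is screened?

Sunday, December 29, 2013

The pile is built: Jun 25, 2013.
The first turning is done: Jun 25, 2013 + 11 weeks = Sep 10, 2013.
The pile reaches peak temperature: Jul 28, 2013.
The thermophilic phase ends: Jul 28, 2013 + 11 weeks = Oct 13, 2013.
Curing is complete: Oct 13, 2013 + 9 weeks = Dec 15, 2013.
Both prerequisites met — the first turning is done (Sep 10, 2013), curing is complete (Dec 15, 2013); the later is Dec 15, 2013.
The compost is screened: Dec 15, 2013 + 2 weeks = Dec 29, 2013.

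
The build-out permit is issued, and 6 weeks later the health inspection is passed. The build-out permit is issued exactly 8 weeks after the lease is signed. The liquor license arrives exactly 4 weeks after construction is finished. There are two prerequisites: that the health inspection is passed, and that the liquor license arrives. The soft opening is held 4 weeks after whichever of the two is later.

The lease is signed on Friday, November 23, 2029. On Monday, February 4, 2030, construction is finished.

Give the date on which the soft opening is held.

The lease is signed: Nov 23, 2029.
The build-out permit is issued: Nov 23, 2029 + 8 weeks = Jan 18, 2030.
The health inspection is passed: Jan 18, 2030 + 6 weeks = Mar 1, 2030.
Construction is finished: Feb 4, 2030.
The liquor license arrives: Feb 4, 2030 + 4 weeks = Mar 4, 2030.
Both prerequisites met — the health inspection is passed (Mar 1, 2030), the liquor license arrives (Mar 4, 2030); the later is Mar 4, 2030.
The soft opening is held: Mar 4, 2030 + 4 weeks = Apr 1, 2030.

Monday, April 1, 2030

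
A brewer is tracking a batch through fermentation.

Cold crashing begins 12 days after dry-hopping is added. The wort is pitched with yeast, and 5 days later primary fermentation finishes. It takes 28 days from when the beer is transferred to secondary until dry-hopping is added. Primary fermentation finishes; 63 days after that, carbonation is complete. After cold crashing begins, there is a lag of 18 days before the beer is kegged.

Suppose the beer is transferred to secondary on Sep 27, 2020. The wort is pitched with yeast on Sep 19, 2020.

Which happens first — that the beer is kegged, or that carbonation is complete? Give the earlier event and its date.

The beer is kegged — Nov 24, 2020

The beer is transferred to secondary: Sep 27, 2020.
Dry-hopping is added: Sep 27, 2020 + 28 days = Oct 25, 2020.
Cold crashing begins: Oct 25, 2020 + 12 days = Nov 6, 2020.
The beer is kegged: Nov 6, 2020 + 18 days = Nov 24, 2020.
The wort is pitched with yeast: Sep 19, 2020.
Primary fermentation finishes: Sep 19, 2020 + 5 days = Sep 24, 2020.
Carbonation is complete: Sep 24, 2020 + 63 days = Nov 26, 2020.
Comparing: the beer is kegged on Nov 24, 2020 vs carbonation is complete on Nov 26, 2020. Earlier: the beer is kegged.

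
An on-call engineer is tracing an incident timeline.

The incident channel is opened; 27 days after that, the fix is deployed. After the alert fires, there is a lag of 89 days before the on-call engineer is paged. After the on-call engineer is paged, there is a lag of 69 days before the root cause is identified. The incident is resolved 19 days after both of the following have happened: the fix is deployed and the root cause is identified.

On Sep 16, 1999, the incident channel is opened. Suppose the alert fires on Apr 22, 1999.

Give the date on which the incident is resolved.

The incident channel is opened: Sep 16, 1999.
The fix is deployed: Sep 16, 1999 + 27 days = Oct 13, 1999.
The alert fires: Apr 22, 1999.
The on-call engineer is paged: Apr 22, 1999 + 89 days = Jul 20, 1999.
The root cause is identified: Jul 20, 1999 + 69 days = Sep 27, 1999.
Both prerequisites met — the fix is deployed (Oct 13, 1999), the root cause is identified (Sep 27, 1999); the later is Oct 13, 1999.
The incident is resolved: Oct 13, 1999 + 19 days = Nov 1, 1999.

Nov 1, 1999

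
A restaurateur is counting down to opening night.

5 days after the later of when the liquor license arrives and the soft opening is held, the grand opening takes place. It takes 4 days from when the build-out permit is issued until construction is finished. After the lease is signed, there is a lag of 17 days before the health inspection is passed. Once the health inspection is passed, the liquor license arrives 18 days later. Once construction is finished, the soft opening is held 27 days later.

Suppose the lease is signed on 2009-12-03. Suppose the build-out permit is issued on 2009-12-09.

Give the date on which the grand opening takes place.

2010-01-14

The lease is signed: Dec 3, 2009.
The health inspection is passed: Dec 3, 2009 + 17 days = Dec 20, 2009.
The liquor license arrives: Dec 20, 2009 + 18 days = Jan 7, 2010.
The build-out permit is issued: Dec 9, 2009.
Construction is finished: Dec 9, 2009 + 4 days = Dec 13, 2009.
The soft opening is held: Dec 13, 2009 + 27 days = Jan 9, 2010.
Both prerequisites met — the liquor license arrives (Jan 7, 2010), the soft opening is held (Jan 9, 2010); the later is Jan 9, 2010.
The grand opening takes place: Jan 9, 2010 + 5 days = Jan 14, 2010.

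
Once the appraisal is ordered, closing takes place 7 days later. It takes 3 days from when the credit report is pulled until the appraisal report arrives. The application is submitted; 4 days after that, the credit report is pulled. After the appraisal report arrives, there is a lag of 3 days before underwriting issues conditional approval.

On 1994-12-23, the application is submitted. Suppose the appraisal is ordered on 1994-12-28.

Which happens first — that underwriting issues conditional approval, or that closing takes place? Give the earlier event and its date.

Underwriting issues conditional approval — 1995-01-02

The application is submitted: Dec 23, 1994.
The credit report is pulled: Dec 23, 1994 + 4 days = Dec 27, 1994.
The appraisal report arrives: Dec 27, 1994 + 3 days = Dec 30, 1994.
Underwriting issues conditional approval: Dec 30, 1994 + 3 days = Jan 2, 1995.
The appraisal is ordered: Dec 28, 1994.
Closing takes place: Dec 28, 1994 + 7 days = Jan 4, 1995.
Comparing: underwriting issues conditional approval on Jan 2, 1995 vs closing takes place on Jan 4, 1995. Earlier: underwriting issues conditional approval.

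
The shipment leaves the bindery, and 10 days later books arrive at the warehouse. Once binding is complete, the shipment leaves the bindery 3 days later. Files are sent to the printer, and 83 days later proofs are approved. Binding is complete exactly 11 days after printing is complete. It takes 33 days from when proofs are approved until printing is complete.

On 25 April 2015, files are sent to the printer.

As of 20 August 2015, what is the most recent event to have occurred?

Files are sent to the printer: Apr 25, 2015.
Proofs are approved: Apr 25, 2015 + 83 days = Jul 17, 2015.
Printing is complete: Jul 17, 2015 + 33 days = Aug 19, 2015.
Binding is complete: Aug 19, 2015 + 11 days = Aug 30, 2015.
The shipment leaves the bindery: Aug 30, 2015 + 3 days = Sep 2, 2015.
Books arrive at the warehouse: Sep 2, 2015 + 10 days = Sep 12, 2015.
Aug 20, 2015 falls between when printing is complete (Aug 19, 2015) and when binding is complete (Aug 30, 2015).

Printing is complete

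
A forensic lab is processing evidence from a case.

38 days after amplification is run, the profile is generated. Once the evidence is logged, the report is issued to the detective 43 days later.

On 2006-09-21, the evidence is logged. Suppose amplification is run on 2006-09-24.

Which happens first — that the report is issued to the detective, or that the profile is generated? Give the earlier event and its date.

The profile is generated — 2006-11-01

The evidence is logged: Sep 21, 2006.
The report is issued to the detective: Sep 21, 2006 + 43 days = Nov 3, 2006.
Amplification is run: Sep 24, 2006.
The profile is generated: Sep 24, 2006 + 38 days = Nov 1, 2006.
Comparing: the report is issued to the detective on Nov 3, 2006 vs the profile is generated on Nov 1, 2006. Earlier: the profile is generated.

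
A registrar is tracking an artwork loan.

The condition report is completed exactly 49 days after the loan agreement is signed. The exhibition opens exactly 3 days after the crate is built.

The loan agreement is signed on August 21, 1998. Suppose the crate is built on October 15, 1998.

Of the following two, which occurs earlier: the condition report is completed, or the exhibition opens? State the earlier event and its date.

The loan agreement is signed: Aug 21, 1998.
The condition report is completed: Aug 21, 1998 + 49 days = Oct 9, 1998.
The crate is built: Oct 15, 1998.
The exhibition opens: Oct 15, 1998 + 3 days = Oct 18, 1998.
Comparing: the condition report is completed on Oct 9, 1998 vs the exhibition opens on Oct 18, 1998. Earlier: the condition report is completed.

The condition report is completed — October 9, 1998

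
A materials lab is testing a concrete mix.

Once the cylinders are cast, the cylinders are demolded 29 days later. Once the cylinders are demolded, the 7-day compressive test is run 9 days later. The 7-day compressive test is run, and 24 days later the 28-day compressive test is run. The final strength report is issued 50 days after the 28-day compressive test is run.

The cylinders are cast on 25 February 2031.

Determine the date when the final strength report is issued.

The cylinders are cast: Feb 25, 2031.
The cylinders are demolded: Feb 25, 2031 + 29 days = Mar 26, 2031.
The 7-day compressive test is run: Mar 26, 2031 + 9 days = Apr 4, 2031.
The 28-day compressive test is run: Apr 4, 2031 + 24 days = Apr 28, 2031.
The final strength report is issued: Apr 28, 2031 + 50 days = Jun 17, 2031.

17 June 2031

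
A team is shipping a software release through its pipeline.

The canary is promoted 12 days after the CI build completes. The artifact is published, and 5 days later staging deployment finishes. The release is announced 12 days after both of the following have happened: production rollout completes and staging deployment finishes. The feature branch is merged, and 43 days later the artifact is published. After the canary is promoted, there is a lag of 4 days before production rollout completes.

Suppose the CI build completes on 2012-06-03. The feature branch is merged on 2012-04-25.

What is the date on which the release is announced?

2012-07-01

The CI build completes: Jun 3, 2012.
The canary is promoted: Jun 3, 2012 + 12 days = Jun 15, 2012.
Production rollout completes: Jun 15, 2012 + 4 days = Jun 19, 2012.
The feature branch is merged: Apr 25, 2012.
The artifact is published: Apr 25, 2012 + 43 days = Jun 7, 2012.
Staging deployment finishes: Jun 7, 2012 + 5 days = Jun 12, 2012.
Both prerequisites met — production rollout completes (Jun 19, 2012), staging deployment finishes (Jun 12, 2012); the later is Jun 19, 2012.
The release is announced: Jun 19, 2012 + 12 days = Jul 1, 2012.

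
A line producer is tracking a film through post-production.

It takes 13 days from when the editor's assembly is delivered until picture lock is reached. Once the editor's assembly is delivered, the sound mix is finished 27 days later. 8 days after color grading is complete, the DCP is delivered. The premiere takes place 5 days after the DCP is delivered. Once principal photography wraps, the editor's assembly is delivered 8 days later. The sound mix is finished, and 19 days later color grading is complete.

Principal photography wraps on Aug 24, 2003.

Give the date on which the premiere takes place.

Oct 30, 2003

Principal photography wraps: Aug 24, 2003.
The editor's assembly is delivered: Aug 24, 2003 + 8 days = Sep 1, 2003.
The sound mix is finished: Sep 1, 2003 + 27 days = Sep 28, 2003.
Color grading is complete: Sep 28, 2003 + 19 days = Oct 17, 2003.
The DCP is delivered: Oct 17, 2003 + 8 days = Oct 25, 2003.
The premiere takes place: Oct 25, 2003 + 5 days = Oct 30, 2003.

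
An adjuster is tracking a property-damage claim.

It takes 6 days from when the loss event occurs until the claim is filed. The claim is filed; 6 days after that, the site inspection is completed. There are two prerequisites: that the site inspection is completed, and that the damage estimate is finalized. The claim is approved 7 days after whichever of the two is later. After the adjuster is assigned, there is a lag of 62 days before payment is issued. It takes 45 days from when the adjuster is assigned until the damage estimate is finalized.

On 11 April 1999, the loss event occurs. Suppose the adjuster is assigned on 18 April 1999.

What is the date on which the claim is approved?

9 June 1999

The loss event occurs: Apr 11, 1999.
The claim is filed: Apr 11, 1999 + 6 days = Apr 17, 1999.
The site inspection is completed: Apr 17, 1999 + 6 days = Apr 23, 1999.
The adjuster is assigned: Apr 18, 1999.
The damage estimate is finalized: Apr 18, 1999 + 45 days = Jun 2, 1999.
Both prerequisites met — the site inspection is completed (Apr 23, 1999), the damage estimate is finalized (Jun 2, 1999); the later is Jun 2, 1999.
The claim is approved: Jun 2, 1999 + 7 days = Jun 9, 1999.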